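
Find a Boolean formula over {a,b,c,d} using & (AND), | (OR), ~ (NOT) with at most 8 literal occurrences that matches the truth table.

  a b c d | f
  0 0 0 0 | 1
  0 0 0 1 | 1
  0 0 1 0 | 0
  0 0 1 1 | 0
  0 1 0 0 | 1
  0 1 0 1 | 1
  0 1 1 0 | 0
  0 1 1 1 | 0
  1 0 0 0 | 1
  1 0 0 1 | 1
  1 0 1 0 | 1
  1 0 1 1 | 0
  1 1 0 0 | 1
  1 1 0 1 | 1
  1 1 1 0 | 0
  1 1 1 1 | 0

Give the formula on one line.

  ~c = 1100110011001100
  (~c | a) = 1100110011111111
  ~b = 1111000011110000
  ((~c | a) & ~b) = 1100000011110000
  ~d = 1010101010101010
  (((~c | a) & ~b) & ~d) = 1000000010100000
  (~c | (((~c | a) & ~b) & ~d)) = 1100110011101100

(~c | (((~c | a) & ~b) & ~d))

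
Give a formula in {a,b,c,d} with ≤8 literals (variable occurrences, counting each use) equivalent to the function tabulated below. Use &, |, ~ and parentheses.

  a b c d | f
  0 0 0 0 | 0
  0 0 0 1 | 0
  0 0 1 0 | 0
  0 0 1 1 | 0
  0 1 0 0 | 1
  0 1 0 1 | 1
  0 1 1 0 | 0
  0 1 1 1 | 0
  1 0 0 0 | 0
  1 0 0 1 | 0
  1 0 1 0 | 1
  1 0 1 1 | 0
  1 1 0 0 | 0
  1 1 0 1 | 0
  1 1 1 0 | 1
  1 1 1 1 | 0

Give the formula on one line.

(((~a & ~c) | (c & a)) & ((a | b) & (~a | ~d)))

  ~a = 1111111100000000
  ~c = 1100110011001100
  (~a & ~c) = 1100110000000000
  (c & a) = 0000000000110011
  ((~a & ~c) | (c & a)) = 1100110000110011
  (a | b) = 0000111111111111
  ~d = 1010101010101010
  (~a | ~d) = 1111111110101010
  ((a | b) & (~a | ~d)) = 0000111110101010
  (((~a & ~c) | (c & a)) & ((a | b) & (~a | ~d))) = 0000110000100010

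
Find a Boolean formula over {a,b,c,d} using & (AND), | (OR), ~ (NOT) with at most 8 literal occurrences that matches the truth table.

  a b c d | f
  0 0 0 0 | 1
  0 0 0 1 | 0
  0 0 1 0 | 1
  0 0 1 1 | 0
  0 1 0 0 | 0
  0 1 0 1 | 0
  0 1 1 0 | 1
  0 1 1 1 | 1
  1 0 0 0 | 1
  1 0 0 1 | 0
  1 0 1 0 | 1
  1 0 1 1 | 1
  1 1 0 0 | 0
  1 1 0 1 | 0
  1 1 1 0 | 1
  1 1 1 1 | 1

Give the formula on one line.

  ~b = 1111000011110000
  (~b | c) = 1111001111110011
  (c & a) = 0000000000110011
  (b & c) = 0000001100000011
  ((c & a) | (b & c)) = 0000001100110011
  ~d = 1010101010101010
  (((c & a) | (b & c)) | ~d) = 1010101110111011
  ((~b | c) & (((c & a) | (b & c)) | ~d)) = 1010001110110011

((~b | c) & (((c & a) | (b & c)) | ~d))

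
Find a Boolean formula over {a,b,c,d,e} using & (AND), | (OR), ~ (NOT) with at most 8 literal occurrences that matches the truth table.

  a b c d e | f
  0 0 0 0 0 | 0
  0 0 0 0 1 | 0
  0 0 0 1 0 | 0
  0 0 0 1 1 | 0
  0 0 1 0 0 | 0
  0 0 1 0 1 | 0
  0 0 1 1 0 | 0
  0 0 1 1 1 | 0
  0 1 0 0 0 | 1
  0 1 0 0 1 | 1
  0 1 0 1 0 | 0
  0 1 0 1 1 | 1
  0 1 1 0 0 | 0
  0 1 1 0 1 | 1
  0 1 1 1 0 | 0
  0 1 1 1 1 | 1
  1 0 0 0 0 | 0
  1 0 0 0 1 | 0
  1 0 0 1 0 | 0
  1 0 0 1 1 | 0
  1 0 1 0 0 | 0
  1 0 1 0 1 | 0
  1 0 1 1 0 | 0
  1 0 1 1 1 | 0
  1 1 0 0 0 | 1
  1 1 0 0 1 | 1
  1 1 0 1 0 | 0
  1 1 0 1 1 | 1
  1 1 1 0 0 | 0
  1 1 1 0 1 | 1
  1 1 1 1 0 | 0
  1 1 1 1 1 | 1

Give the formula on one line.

((b & e) | ((b & (~d | ~c)) & (~b | (~c & ~d))))

  (b & e) = 00000000010101010000000001010101
  ~d = 11001100110011001100110011001100
  ~c = 11110000111100001111000011110000
  (~d | ~c) = 11111100111111001111110011111100
  (b & (~d | ~c)) = 00000000111111000000000011111100
  ~b = 11111111000000001111111100000000
  (~c & ~d) = 11000000110000001100000011000000
  (~b | (~c & ~d)) = 11111111110000001111111111000000
  ((b & (~d | ~c)) & (~b | (~c & ~d))) = 00000000110000000000000011000000
  ((b & e) | ((b & (~d | ~c)) & (~b | (~c & ~d)))) = 00000000110101010000000011010101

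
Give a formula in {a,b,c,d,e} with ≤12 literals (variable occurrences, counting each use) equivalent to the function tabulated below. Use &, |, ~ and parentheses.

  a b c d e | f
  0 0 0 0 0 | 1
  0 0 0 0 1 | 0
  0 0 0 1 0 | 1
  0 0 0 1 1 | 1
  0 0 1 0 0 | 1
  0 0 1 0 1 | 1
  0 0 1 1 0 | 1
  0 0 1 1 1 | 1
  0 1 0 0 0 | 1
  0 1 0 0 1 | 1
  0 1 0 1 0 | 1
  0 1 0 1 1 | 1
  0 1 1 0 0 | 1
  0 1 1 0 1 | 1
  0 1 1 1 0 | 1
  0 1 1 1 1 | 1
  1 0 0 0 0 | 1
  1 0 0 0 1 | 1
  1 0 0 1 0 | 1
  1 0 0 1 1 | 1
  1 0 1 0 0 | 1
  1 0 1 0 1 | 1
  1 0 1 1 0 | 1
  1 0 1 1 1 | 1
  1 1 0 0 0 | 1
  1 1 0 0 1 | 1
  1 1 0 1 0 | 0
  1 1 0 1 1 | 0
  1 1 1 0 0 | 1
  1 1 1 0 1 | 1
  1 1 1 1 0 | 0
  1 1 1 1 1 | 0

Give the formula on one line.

(((c | (a | d)) & ~b) | (((~e & ~d) | b) & (~d | ~a)))

  (a | d) = 00110011001100111111111111111111
  (c | (a | d)) = 00111111001111111111111111111111
  ~b = 11111111000000001111111100000000
  ((c | (a | d)) & ~b) = 00111111000000001111111100000000
  ~e = 10101010101010101010101010101010
  ~d = 11001100110011001100110011001100
  (~e & ~d) = 10001000100010001000100010001000
  ((~e & ~d) | b) = 10001000111111111000100011111111
  ~a = 11111111111111110000000000000000
  (~d | ~a) = 11111111111111111100110011001100
  (((~e & ~d) | b) & (~d | ~a)) = 10001000111111111000100011001100
  (((c | (a | d)) & ~b) | (((~e & ~d) | b) & (~d | ~a))) = 10111111111111111111111111001100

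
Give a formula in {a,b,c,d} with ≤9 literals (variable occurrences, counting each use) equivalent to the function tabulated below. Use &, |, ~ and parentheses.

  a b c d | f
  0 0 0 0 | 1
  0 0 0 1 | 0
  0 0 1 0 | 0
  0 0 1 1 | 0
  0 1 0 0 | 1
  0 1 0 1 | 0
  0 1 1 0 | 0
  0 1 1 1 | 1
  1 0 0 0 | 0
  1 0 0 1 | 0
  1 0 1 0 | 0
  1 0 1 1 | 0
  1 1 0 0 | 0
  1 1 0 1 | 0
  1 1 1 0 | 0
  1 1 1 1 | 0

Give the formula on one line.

((((a | ~d) | c) & (~c | d)) & (~a & (~d | b)))

  ~d = 1010101010101010
  (a | ~d) = 1010101011111111
  ((a | ~d) | c) = 1011101111111111
  ~c = 1100110011001100
  (~c | d) = 1101110111011101
  (((a | ~d) | c) & (~c | d)) = 1001100111011101
  ~a = 1111111100000000
  (~d | b) = 1010111110101111
  (~a & (~d | b)) = 1010111100000000
  ((((a | ~d) | c) & (~c | d)) & (~a & (~d | b))) = 1000100100000000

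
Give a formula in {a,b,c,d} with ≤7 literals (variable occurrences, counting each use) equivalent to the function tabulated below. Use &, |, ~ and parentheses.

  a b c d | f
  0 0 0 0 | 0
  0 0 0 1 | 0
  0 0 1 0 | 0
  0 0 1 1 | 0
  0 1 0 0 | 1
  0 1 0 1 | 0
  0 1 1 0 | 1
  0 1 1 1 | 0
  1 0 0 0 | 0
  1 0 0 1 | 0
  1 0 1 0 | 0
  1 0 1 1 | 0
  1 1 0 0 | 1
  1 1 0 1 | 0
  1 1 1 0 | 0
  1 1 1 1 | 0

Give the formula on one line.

  ~d = 1010101010101010
  (b | d) = 0101111101011111
  (~d & (b | d)) = 0000101000001010
  ~b = 1111000011110000
  ~c = 1100110011001100
  (~b | ~c) = 1111110011111100
  ~a = 1111111100000000
  (c & ~a) = 0011001100000000
  ((~b | ~c) | (c & ~a)) = 1111111111111100
  ((~d & (b | d)) & ((~b | ~c) | (c & ~a))) = 0000101000001000

((~d & (b | d)) & ((~b | ~c) | (c & ~a)))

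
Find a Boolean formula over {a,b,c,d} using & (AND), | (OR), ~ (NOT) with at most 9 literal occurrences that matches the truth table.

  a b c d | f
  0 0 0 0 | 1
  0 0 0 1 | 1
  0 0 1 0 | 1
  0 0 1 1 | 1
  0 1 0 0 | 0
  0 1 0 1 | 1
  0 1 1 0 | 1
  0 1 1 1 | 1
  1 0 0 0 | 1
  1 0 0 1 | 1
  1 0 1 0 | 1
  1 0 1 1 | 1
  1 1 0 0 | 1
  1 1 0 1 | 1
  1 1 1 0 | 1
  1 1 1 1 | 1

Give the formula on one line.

  (a | d) = 0101010111111111
  ~c = 1100110011001100
  ((a | d) & ~c) = 0100010011001100
  ~b = 1111000011110000
  (((a | d) & ~c) | ~b) = 1111010011111100
  (~b | c) = 1111001111110011
  (b & (~b | c)) = 0000001100000011
  ((b & (~b | c)) | d) = 0101011101010111
  ((((a | d) & ~c) | ~b) | ((b & (~b | c)) | d)) = 1111011111111111

((((a | d) & ~c) | ~b) | ((b & (~b | c)) | d))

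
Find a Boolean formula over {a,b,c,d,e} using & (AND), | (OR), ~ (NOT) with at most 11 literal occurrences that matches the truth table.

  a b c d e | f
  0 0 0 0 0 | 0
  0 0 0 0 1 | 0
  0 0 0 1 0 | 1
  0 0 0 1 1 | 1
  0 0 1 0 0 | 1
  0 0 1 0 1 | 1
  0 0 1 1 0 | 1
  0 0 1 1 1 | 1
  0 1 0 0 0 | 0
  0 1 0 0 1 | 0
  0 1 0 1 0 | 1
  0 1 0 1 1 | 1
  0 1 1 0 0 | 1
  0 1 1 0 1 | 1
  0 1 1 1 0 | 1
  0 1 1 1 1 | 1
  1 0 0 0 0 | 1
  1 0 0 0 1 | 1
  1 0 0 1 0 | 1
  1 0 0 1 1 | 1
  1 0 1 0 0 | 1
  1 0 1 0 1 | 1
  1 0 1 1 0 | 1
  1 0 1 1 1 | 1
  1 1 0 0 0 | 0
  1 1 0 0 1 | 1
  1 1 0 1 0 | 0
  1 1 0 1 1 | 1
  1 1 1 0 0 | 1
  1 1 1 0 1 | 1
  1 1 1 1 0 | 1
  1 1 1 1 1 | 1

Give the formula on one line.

  ~c = 11110000111100001111000011110000
  (d & ~c) = 00110000001100000011000000110000
  ~a = 11111111111111110000000000000000
  (~a & c) = 00001111000011110000000000000000
  ((d & ~c) | (~a & c)) = 00111111001111110011000000110000
  (((d & ~c) | (~a & c)) | a) = 00111111001111111111111111111111
  ~b = 11111111000000001111111100000000
  (e | ~a) = 11111111111111110101010101010101
  (~b | (e | ~a)) = 11111111111111111111111101010101
  ((~b | (e | ~a)) | c) = 11111111111111111111111101011111
  ((((d & ~c) | (~a & c)) | a) & ((~b | (e | ~a)) | c)) = 00111111001111111111111101011111

((((d & ~c) | (~a & c)) | a) & ((~b | (e | ~a)) | c))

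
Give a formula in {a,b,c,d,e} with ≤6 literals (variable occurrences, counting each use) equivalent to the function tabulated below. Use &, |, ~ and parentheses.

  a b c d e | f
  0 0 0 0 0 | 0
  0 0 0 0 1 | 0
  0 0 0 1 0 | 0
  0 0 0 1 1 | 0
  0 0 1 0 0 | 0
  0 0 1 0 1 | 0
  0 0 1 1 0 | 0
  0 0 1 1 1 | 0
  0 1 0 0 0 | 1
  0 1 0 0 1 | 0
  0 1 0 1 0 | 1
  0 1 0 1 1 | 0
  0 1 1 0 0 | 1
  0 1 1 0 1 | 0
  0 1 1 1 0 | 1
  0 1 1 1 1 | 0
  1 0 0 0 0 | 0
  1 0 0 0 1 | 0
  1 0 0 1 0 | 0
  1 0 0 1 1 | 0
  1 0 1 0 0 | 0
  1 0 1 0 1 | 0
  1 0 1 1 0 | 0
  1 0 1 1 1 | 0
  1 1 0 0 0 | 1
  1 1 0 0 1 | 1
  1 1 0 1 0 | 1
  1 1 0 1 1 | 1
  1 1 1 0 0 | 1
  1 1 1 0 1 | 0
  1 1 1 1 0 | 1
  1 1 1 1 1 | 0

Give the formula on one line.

((~c & (b & (~e | a))) | (~e & b))

  ~c = 11110000111100001111000011110000
  ~e = 10101010101010101010101010101010
  (~e | a) = 10101010101010101111111111111111
  (b & (~e | a)) = 00000000101010100000000011111111
  (~c & (b & (~e | a))) = 00000000101000000000000011110000
  (~e & b) = 00000000101010100000000010101010
  ((~c & (b & (~e | a))) | (~e & b)) = 00000000101010100000000011111010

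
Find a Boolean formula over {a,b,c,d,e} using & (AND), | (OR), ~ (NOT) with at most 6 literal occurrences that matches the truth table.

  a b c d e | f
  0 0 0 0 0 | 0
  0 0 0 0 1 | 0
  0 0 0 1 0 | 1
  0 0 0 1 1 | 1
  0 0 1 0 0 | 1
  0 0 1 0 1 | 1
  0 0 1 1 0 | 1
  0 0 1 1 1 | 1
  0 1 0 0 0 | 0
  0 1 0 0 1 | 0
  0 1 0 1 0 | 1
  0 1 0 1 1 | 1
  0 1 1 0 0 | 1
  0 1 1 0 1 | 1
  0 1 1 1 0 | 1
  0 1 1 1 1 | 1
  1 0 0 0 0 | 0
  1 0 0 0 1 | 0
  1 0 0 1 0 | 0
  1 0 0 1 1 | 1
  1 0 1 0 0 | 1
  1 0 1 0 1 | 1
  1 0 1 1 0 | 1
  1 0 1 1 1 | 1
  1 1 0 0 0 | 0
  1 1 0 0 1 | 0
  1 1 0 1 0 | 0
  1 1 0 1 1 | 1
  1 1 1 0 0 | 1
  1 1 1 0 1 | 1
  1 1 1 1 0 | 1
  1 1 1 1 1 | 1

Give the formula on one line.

  ~a = 11111111111111110000000000000000
  (~a | e) = 11111111111111110101010101010101
  ((~a | e) & d) = 00110011001100110001000100010001
  (((~a | e) & d) | c) = 00111111001111110001111100011111

(((~a | e) & d) | c)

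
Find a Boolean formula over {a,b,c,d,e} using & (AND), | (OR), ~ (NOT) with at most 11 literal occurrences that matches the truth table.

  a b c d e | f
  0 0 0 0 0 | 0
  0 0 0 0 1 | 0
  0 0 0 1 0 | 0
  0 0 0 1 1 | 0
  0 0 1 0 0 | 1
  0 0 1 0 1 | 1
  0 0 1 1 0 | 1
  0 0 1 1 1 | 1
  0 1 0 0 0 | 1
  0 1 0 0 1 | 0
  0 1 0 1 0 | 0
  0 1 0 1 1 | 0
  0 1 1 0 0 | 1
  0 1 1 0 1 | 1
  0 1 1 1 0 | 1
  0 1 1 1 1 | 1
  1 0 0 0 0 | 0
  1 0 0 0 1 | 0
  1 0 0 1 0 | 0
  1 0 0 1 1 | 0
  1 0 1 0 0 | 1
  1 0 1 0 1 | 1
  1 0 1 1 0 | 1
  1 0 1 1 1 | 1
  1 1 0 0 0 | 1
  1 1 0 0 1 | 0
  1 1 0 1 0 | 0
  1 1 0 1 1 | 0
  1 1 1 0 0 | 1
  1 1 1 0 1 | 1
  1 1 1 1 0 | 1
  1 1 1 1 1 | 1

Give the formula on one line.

((((~e | c) | ~b) & (b & ~d)) | (c & (~b | (~a | d))))

  ~e = 10101010101010101010101010101010
  (~e | c) = 10101111101011111010111110101111
  ~b = 11111111000000001111111100000000
  ((~e | c) | ~b) = 11111111101011111111111110101111
  ~d = 11001100110011001100110011001100
  (b & ~d) = 00000000110011000000000011001100
  (((~e | c) | ~b) & (b & ~d)) = 00000000100011000000000010001100
  ~a = 11111111111111110000000000000000
  (~a | d) = 11111111111111110011001100110011
  (~b | (~a | d)) = 11111111111111111111111100110011
  (c & (~b | (~a | d))) = 00001111000011110000111100000011
  ((((~e | c) | ~b) & (b & ~d)) | (c & (~b | (~a | d)))) = 00001111100011110000111110001111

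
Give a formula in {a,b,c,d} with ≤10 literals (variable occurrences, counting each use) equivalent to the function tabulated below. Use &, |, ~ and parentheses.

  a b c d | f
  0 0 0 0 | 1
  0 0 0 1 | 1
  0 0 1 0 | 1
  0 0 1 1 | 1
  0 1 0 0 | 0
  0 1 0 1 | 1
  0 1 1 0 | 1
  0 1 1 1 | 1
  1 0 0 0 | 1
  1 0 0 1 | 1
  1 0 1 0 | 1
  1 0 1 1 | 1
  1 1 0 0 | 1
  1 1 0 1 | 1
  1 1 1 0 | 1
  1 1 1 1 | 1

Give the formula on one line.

((~b | d) | ((c | a) | (((d & a) & b) | ~b)))

  ~b = 1111000011110000
  (~b | d) = 1111010111110101
  (c | a) = 0011001111111111
  (d & a) = 0000000001010101
  ((d & a) & b) = 0000000000000101
  (((d & a) & b) | ~b) = 1111000011110101
  ((c | a) | (((d & a) & b) | ~b)) = 1111001111111111
  ((~b | d) | ((c | a) | (((d & a) & b) | ~b))) = 1111011111111111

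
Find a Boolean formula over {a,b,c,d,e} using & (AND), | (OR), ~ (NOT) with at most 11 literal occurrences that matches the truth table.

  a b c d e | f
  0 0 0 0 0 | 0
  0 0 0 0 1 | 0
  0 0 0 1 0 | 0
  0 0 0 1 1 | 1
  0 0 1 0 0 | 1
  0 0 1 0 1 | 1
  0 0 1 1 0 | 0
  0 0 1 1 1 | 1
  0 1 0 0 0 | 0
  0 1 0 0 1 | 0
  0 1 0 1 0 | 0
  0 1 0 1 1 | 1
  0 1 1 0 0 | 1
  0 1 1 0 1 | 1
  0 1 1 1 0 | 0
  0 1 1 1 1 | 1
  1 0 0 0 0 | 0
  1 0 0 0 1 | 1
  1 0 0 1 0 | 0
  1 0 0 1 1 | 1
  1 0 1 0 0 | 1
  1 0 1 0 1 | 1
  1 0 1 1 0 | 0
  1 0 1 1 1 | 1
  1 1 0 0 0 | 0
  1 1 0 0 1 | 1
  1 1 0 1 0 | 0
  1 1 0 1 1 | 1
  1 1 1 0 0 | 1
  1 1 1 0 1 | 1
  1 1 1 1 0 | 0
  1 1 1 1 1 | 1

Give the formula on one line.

(((d & (e & (d | c))) | ~d) & ((d | (e & a)) | c))

  (d | c) = 00111111001111110011111100111111
  (e & (d | c)) = 00010101000101010001010100010101
  (d & (e & (d | c))) = 00010001000100010001000100010001
  ~d = 11001100110011001100110011001100
  ((d & (e & (d | c))) | ~d) = 11011101110111011101110111011101
  (e & a) = 00000000000000000101010101010101
  (d | (e & a)) = 00110011001100110111011101110111
  ((d | (e & a)) | c) = 00111111001111110111111101111111
  (((d & (e & (d | c))) | ~d) & ((d | (e & a)) | c)) = 00011101000111010101110101011101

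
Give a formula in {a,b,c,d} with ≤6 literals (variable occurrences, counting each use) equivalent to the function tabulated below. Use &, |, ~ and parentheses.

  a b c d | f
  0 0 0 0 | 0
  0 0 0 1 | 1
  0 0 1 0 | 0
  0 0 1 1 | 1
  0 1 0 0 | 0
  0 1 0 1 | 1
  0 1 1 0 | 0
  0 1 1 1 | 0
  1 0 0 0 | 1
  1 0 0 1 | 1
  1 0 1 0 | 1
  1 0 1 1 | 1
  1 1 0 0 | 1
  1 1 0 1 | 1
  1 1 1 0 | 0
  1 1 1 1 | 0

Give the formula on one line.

((~c | ~b) & (a | d))

  ~c = 1100110011001100
  ~b = 1111000011110000
  (~c | ~b) = 1111110011111100
  (a | d) = 0101010111111111
  ((~c | ~b) & (a | d)) = 0101010011111100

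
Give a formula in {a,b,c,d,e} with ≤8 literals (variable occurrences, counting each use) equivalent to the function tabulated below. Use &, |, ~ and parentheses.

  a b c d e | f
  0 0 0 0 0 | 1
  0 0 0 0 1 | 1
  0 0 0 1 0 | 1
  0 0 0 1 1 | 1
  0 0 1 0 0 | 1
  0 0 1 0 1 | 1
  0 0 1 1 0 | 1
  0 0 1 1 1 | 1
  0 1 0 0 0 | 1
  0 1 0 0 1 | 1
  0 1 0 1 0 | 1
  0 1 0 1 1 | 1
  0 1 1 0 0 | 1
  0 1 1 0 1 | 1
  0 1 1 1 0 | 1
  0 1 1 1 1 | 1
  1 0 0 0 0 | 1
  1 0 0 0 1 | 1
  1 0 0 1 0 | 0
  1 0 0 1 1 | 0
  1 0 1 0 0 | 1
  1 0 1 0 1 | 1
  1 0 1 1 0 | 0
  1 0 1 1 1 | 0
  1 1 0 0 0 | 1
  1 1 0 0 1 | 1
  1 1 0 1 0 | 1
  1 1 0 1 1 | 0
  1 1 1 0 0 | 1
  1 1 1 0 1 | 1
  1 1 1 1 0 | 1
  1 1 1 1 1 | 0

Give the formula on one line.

((((d & b) & ~e) | ~a) | ~d)

  (d & b) = 00000000001100110000000000110011
  ~e = 10101010101010101010101010101010
  ((d & b) & ~e) = 00000000001000100000000000100010
  ~a = 11111111111111110000000000000000
  (((d & b) & ~e) | ~a) = 11111111111111110000000000100010
  ~d = 11001100110011001100110011001100
  ((((d & b) & ~e) | ~a) | ~d) = 11111111111111111100110011101110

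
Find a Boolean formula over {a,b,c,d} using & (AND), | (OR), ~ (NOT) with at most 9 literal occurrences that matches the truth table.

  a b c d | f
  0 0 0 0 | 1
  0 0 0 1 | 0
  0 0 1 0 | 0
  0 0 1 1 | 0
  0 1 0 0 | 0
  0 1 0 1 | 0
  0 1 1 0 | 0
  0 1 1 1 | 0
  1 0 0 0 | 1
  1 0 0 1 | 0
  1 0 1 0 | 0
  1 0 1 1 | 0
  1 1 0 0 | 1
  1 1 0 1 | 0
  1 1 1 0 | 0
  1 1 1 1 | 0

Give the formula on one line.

  ~c = 1100110011001100
  ~d = 1010101010101010
  (~c & ~d) = 1000100010001000
  ~b = 1111000011110000
  (c | ~b) = 1111001111110011
  ((c | ~b) | a) = 1111001111111111
  (b | c) = 0011111100111111
  ((b | c) | ~d) = 1011111110111111
  (((c | ~b) | a) & ((b | c) | ~d)) = 1011001110111111
  ((~c & ~d) & (((c | ~b) | a) & ((b | c) | ~d))) = 1000000010001000

((~c & ~d) & (((c | ~b) | a) & ((b | c) | ~d)))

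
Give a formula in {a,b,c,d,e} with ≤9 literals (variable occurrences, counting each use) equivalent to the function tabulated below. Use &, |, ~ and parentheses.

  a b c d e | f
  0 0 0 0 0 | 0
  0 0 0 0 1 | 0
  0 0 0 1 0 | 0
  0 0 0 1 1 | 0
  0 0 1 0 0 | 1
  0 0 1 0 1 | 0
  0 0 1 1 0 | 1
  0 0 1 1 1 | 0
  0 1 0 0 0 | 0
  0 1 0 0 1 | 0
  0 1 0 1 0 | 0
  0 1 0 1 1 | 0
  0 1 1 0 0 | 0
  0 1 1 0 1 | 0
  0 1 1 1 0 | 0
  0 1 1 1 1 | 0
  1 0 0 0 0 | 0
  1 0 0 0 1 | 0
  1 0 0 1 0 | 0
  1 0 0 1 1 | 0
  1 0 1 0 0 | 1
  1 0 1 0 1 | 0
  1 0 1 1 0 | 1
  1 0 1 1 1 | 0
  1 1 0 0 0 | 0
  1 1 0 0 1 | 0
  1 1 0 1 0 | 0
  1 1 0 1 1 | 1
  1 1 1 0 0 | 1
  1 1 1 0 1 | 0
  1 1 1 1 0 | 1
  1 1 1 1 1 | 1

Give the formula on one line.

  ~b = 11111111000000001111111100000000
  (a | ~b) = 11111111000000001111111111111111
  ~e = 10101010101010101010101010101010
  (~e & c) = 00001010000010100000101000001010
  (e & d) = 00010001000100010001000100010001
  (b & (e & d)) = 00000000000100010000000000010001
  ((~e & c) | (b & (e & d))) = 00001010000110110000101000011011
  ((a | ~b) & ((~e & c) | (b & (e & d)))) = 00001010000000000000101000011011

((a | ~b) & ((~e & c) | (b & (e & d))))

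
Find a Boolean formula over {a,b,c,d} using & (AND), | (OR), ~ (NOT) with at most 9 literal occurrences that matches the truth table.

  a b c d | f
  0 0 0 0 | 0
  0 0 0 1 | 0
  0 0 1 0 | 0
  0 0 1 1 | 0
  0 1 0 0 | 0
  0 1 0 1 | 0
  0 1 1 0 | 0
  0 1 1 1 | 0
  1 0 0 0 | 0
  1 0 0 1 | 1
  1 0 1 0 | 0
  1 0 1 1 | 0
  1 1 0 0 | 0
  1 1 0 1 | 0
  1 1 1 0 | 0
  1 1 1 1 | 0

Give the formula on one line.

  ~c = 1100110011001100
  ~b = 1111000011110000
  (~c & ~b) = 1100000011000000
  (c | b) = 0011111100111111
  (a | (c | b)) = 0011111111111111
  ((~c & ~b) & (a | (c | b))) = 0000000011000000
  (d | c) = 0111011101110111
  (((~c & ~b) & (a | (c | b))) & (d | c)) = 0000000001000000

(((~c & ~b) & (a | (c | b))) & (d | c))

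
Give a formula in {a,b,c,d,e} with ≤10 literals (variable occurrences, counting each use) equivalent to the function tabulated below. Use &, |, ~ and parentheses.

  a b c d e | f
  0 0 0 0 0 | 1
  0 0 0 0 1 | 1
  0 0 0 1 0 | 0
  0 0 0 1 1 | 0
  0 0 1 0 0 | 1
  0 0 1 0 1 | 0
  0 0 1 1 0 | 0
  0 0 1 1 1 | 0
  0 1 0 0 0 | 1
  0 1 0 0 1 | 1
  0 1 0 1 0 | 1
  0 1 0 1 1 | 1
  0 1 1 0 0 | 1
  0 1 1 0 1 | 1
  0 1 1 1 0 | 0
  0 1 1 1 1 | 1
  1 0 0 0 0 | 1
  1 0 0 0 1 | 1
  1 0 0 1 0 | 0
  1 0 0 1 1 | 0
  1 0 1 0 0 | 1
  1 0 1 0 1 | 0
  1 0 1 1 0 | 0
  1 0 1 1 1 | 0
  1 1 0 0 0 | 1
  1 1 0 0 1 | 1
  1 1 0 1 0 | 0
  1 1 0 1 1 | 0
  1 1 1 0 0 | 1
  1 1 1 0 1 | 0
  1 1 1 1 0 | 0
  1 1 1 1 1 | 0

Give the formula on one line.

  ~d = 11001100110011001100110011001100
  ~c = 11110000111100001111000011110000
  ~e = 10101010101010101010101010101010
  (~c | ~e) = 11111010111110101111101011111010
  (~d & (~c | ~e)) = 11001000110010001100100011001000
  (e | ~c) = 11110101111101011111010111110101
  ~a = 11111111111111110000000000000000
  ((e | ~c) & ~a) = 11110101111101010000000000000000
  (b & ((e | ~c) & ~a)) = 00000000111101010000000000000000
  ((~d & (~c | ~e)) | (b & ((e | ~c) & ~a))) = 11001000111111011100100011001000

((~d & (~c | ~e)) | (b & ((e | ~c) & ~a)))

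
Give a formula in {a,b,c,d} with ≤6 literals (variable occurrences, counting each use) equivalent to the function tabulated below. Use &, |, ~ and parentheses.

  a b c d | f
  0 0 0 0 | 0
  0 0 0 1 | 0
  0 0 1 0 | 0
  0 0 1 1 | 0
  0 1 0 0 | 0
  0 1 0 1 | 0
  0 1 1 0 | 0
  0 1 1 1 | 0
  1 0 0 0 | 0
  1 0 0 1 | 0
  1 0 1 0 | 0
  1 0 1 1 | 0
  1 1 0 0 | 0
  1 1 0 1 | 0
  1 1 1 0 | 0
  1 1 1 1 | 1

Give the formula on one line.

  (c & a) = 0000000000110011
  ~a = 1111111100000000
  ~c = 1100110011001100
  (~c | d) = 1101110111011101
  (b & (~c | d)) = 0000110100001101
  (~a | (b & (~c | d))) = 1111111100001101
  ((c & a) & (~a | (b & (~c | d)))) = 0000000000000001

((c & a) & (~a | (b & (~c | d))))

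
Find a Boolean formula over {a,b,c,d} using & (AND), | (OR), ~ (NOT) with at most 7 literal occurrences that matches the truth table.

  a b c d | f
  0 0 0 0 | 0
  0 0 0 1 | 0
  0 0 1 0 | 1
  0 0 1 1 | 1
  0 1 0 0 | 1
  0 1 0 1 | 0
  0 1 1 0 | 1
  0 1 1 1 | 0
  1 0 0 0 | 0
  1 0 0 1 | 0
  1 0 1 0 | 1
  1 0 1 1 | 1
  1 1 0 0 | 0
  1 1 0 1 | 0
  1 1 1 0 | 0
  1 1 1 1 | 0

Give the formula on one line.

((~b & c) | ((a | (d | b)) & (~a & ~d)))

  ~b = 1111000011110000
  (~b & c) = 0011000000110000
  (d | b) = 0101111101011111
  (a | (d | b)) = 0101111111111111
  ~a = 1111111100000000
  ~d = 1010101010101010
  (~a & ~d) = 1010101000000000
  ((a | (d | b)) & (~a & ~d)) = 0000101000000000
  ((~b & c) | ((a | (d | b)) & (~a & ~d))) = 0011101000110000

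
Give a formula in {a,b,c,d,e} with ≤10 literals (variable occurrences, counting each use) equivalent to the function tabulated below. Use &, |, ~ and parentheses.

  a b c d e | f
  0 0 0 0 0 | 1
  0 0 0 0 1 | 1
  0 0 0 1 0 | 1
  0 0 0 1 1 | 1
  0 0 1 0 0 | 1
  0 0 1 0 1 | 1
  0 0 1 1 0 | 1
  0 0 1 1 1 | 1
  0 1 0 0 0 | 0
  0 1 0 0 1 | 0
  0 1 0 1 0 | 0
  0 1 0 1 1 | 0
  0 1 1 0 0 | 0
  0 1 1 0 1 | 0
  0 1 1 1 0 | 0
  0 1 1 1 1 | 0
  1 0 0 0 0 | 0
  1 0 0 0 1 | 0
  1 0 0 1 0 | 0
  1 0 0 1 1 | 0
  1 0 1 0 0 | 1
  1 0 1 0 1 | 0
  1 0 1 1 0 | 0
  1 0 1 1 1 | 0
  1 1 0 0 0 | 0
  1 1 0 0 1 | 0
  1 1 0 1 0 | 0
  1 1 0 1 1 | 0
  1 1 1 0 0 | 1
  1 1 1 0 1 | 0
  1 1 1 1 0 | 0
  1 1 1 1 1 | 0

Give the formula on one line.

(((a & (d | ~e)) & (~d & c)) | ((b | ~a) & ~b))

  ~e = 10101010101010101010101010101010
  (d | ~e) = 10111011101110111011101110111011
  (a & (d | ~e)) = 00000000000000001011101110111011
  ~d = 11001100110011001100110011001100
  (~d & c) = 00001100000011000000110000001100
  ((a & (d | ~e)) & (~d & c)) = 00000000000000000000100000001000
  ~a = 11111111111111110000000000000000
  (b | ~a) = 11111111111111110000000011111111
  ~b = 11111111000000001111111100000000
  ((b | ~a) & ~b) = 11111111000000000000000000000000
  (((a & (d | ~e)) & (~d & c)) | ((b | ~a) & ~b)) = 11111111000000000000100000001000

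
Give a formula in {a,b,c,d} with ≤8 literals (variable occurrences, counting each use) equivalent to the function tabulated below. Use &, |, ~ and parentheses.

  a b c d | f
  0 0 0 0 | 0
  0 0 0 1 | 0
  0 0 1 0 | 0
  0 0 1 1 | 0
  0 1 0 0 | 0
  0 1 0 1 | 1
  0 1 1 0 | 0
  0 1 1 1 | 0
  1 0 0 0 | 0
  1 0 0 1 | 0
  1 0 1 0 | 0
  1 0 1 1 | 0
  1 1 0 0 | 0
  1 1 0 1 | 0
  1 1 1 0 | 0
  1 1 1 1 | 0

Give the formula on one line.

  ~a = 1111111100000000
  ~c = 1100110011001100
  (~a & ~c) = 1100110000000000
  (d & (~a & ~c)) = 0100010000000000
  ~d = 1010101010101010
  (b | ~d) = 1010111110101111
  (~a & (b | ~d)) = 1010111100000000
  ((~a & (b | ~d)) | a) = 1010111111111111
  ((d & (~a & ~c)) & ((~a & (b | ~d)) | a)) = 0000010000000000

((d & (~a & ~c)) & ((~a & (b | ~d)) | a))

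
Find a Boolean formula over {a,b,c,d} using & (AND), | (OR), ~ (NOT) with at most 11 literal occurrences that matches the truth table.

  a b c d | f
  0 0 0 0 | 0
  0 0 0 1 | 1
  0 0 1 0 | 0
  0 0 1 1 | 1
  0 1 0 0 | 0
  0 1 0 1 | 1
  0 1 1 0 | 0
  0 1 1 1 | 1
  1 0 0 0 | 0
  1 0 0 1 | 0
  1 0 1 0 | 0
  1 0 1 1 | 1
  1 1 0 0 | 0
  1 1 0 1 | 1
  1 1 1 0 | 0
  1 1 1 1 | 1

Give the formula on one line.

(((b | ((~b & ~a) | (~d & a))) | (a & (~a | c))) & d)

  ~b = 1111000011110000
  ~a = 1111111100000000
  (~b & ~a) = 1111000000000000
  ~d = 1010101010101010
  (~d & a) = 0000000010101010
  ((~b & ~a) | (~d & a)) = 1111000010101010
  (b | ((~b & ~a) | (~d & a))) = 1111111110101111
  (~a | c) = 1111111100110011
  (a & (~a | c)) = 0000000000110011
  ((b | ((~b & ~a) | (~d & a))) | (a & (~a | c))) = 1111111110111111
  (((b | ((~b & ~a) | (~d & a))) | (a & (~a | c))) & d) = 0101010100010101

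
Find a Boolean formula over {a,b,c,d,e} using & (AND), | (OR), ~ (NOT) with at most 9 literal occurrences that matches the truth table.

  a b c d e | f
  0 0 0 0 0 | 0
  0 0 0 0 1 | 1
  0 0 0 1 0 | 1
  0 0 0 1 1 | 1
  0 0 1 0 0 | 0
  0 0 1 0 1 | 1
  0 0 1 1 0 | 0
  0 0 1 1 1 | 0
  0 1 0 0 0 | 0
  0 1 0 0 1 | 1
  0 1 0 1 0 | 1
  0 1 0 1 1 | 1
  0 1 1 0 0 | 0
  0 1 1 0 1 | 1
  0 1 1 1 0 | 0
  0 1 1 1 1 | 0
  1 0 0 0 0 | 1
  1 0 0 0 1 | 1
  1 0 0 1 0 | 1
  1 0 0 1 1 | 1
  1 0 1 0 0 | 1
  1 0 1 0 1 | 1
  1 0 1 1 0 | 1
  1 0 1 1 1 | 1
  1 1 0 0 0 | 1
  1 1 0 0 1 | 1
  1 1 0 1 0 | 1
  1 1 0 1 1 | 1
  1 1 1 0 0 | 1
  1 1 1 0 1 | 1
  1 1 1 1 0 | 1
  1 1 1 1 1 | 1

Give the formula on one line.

(((e & ~d) | a) | ((~c | ~d) & d))

  ~d = 11001100110011001100110011001100
  (e & ~d) = 01000100010001000100010001000100
  ((e & ~d) | a) = 01000100010001001111111111111111
  ~c = 11110000111100001111000011110000
  (~c | ~d) = 11111100111111001111110011111100
  ((~c | ~d) & d) = 00110000001100000011000000110000
  (((e & ~d) | a) | ((~c | ~d) & d)) = 01110100011101001111111111111111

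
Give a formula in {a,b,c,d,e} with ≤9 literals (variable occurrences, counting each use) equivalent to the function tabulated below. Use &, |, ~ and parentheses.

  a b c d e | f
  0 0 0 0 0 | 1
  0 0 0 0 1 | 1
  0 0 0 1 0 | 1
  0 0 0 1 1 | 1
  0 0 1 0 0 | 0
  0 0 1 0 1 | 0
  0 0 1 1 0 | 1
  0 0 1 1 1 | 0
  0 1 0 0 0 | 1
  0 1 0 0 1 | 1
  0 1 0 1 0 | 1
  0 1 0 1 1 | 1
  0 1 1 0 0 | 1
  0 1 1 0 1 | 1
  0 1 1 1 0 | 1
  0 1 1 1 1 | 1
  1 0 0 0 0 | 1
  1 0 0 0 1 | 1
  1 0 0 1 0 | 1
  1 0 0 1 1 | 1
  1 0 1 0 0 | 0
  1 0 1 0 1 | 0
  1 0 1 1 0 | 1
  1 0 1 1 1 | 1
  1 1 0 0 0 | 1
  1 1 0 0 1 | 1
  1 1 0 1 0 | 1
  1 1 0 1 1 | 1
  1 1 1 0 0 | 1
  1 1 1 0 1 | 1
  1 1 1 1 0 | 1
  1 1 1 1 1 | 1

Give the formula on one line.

  ~c = 11110000111100001111000011110000
  ~b = 11111111000000001111111100000000
  (c | ~b) = 11111111000011111111111100001111
  ~a = 11111111111111110000000000000000
  (~a | ~b) = 11111111111111111111111100000000
  ((c | ~b) | (~a | ~b)) = 11111111111111111111111100001111
  (((c | ~b) | (~a | ~b)) & b) = 00000000111111110000000000001111
  ~e = 10101010101010101010101010101010
  (~e | a) = 10101010101010101111111111111111
  ((~e | a) & d) = 00100010001000100011001100110011
  ((((c | ~b) | (~a | ~b)) & b) | ((~e | a) & d)) = 00100010111111110011001100111111
  (~c | ((((c | ~b) | (~a | ~b)) & b) | ((~e | a) & d))) = 11110010111111111111001111111111

(~c | ((((c | ~b) | (~a | ~b)) & b) | ((~e | a) & d)))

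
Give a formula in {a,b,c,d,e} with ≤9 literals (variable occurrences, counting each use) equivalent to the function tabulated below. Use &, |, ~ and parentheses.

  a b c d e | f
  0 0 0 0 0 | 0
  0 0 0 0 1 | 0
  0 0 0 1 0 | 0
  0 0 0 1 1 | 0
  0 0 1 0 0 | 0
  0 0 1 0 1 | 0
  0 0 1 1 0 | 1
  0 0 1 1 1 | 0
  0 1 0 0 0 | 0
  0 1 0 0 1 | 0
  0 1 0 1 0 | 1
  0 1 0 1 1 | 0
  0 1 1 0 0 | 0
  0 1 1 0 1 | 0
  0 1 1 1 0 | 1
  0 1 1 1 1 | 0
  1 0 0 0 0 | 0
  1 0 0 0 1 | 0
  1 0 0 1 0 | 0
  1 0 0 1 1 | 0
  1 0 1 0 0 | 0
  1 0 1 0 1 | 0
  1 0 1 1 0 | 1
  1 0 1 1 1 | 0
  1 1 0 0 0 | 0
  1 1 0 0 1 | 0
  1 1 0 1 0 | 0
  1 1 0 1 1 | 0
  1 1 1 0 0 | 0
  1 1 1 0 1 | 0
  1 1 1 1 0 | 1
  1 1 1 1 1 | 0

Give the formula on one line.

(((~a & b) | ((e | c) & (e | d))) & (~e & d))

  ~a = 11111111111111110000000000000000
  (~a & b) = 00000000111111110000000000000000
  (e | c) = 01011111010111110101111101011111
  (e | d) = 01110111011101110111011101110111
  ((e | c) & (e | d)) = 01010111010101110101011101010111
  ((~a & b) | ((e | c) & (e | d))) = 01010111111111110101011101010111
  ~e = 10101010101010101010101010101010
  (~e & d) = 00100010001000100010001000100010
  (((~a & b) | ((e | c) & (e | d))) & (~e & d)) = 00000010001000100000001000000010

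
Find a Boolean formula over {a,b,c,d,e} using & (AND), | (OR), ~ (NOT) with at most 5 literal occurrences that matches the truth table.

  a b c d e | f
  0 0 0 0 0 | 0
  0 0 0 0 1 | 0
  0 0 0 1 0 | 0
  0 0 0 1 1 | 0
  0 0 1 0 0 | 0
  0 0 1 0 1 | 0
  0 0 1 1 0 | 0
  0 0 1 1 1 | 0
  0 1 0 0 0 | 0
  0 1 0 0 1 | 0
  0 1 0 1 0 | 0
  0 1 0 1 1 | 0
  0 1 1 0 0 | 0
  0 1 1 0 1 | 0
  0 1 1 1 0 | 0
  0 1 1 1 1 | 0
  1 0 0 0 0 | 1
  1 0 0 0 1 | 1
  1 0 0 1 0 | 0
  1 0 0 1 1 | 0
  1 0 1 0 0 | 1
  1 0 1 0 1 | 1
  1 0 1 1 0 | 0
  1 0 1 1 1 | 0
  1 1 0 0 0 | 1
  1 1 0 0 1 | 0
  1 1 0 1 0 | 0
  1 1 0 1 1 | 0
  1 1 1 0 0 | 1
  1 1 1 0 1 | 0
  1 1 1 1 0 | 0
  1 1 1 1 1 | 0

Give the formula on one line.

  ~d = 11001100110011001100110011001100
  ~e = 10101010101010101010101010101010
  ~b = 11111111000000001111111100000000
  (~e | ~b) = 11111111101010101111111110101010
  (a & (~e | ~b)) = 00000000000000001111111110101010
  (~d & (a & (~e | ~b))) = 00000000000000001100110010001000

(~d & (a & (~e | ~b)))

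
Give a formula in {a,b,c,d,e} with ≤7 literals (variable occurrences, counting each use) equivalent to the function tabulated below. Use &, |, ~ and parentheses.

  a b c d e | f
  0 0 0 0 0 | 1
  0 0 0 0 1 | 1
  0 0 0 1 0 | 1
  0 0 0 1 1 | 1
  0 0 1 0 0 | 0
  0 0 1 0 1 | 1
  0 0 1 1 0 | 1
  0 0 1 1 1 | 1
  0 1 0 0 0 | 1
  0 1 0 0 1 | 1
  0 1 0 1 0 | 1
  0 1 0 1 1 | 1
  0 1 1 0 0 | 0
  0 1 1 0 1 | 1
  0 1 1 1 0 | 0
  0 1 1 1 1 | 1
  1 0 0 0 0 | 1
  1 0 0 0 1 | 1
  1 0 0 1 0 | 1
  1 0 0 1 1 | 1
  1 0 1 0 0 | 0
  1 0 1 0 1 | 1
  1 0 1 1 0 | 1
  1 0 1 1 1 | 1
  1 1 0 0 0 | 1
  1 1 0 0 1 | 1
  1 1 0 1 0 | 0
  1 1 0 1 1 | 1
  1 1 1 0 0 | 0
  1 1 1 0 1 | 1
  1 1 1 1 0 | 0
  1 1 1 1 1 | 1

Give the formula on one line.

(((~a | ~d) & ~c) | (e | (d & ~b)))

  ~a = 11111111111111110000000000000000
  ~d = 11001100110011001100110011001100
  (~a | ~d) = 11111111111111111100110011001100
  ~c = 11110000111100001111000011110000
  ((~a | ~d) & ~c) = 11110000111100001100000011000000
  ~b = 11111111000000001111111100000000
  (d & ~b) = 00110011000000000011001100000000
  (e | (d & ~b)) = 01110111010101010111011101010101
  (((~a | ~d) & ~c) | (e | (d & ~b))) = 11110111111101011111011111010101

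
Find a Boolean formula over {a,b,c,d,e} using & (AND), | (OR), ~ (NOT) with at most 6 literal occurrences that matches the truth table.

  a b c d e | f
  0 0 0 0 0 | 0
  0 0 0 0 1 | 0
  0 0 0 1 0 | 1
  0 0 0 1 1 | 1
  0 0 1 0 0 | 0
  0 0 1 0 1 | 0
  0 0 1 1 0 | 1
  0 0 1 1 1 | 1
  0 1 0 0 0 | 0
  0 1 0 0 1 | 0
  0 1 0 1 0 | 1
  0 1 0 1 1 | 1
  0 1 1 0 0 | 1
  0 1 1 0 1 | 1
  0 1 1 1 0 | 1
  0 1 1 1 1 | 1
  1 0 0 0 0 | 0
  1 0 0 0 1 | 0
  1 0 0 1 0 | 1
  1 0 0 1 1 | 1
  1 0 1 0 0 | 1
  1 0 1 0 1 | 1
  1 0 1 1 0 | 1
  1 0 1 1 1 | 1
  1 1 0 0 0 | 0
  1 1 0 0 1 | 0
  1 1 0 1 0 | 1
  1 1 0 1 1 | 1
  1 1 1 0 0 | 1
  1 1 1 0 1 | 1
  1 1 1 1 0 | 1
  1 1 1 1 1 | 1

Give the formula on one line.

  (c | d) = 00111111001111110011111100111111
  (d | b) = 00110011111111110011001111111111
  (d | a) = 00110011001100111111111111111111
  ((d | b) | (d | a)) = 00110011111111111111111111111111
  ((c | d) & ((d | b) | (d | a))) = 00110011001111110011111100111111

((c | d) & ((d | b) | (d | a)))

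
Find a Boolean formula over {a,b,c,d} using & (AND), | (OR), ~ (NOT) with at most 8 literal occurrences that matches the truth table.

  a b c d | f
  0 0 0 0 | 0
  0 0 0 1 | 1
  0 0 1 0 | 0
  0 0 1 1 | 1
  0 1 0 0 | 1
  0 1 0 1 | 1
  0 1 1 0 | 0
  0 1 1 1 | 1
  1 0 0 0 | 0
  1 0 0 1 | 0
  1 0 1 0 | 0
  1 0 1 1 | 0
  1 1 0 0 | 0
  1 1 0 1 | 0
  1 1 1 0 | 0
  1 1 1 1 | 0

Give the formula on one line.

  ~a = 1111111100000000
  (b | d) = 0101111101011111
  (~a & (b | d)) = 0101111100000000
  ~c = 1100110011001100
  (d | ~c) = 1101110111011101
  ((~a & (b | d)) & (d | ~c)) = 0101110100000000

((~a & (b | d)) & (d | ~c))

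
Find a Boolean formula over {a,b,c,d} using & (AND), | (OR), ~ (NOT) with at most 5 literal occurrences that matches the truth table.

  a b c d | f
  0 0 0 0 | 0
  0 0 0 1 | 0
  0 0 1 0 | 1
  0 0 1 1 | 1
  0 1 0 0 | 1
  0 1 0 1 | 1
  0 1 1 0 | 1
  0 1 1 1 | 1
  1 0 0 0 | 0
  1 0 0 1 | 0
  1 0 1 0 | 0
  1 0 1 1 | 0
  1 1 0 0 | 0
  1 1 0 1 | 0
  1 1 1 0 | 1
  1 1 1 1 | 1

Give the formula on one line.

  ~a = 1111111100000000
  (b & ~a) = 0000111100000000
  (~a | b) = 1111111100001111
  ((~a | b) & c) = 0011001100000011
  ((b & ~a) | ((~a | b) & c)) = 0011111100000011

((b & ~a) | ((~a | b) & c))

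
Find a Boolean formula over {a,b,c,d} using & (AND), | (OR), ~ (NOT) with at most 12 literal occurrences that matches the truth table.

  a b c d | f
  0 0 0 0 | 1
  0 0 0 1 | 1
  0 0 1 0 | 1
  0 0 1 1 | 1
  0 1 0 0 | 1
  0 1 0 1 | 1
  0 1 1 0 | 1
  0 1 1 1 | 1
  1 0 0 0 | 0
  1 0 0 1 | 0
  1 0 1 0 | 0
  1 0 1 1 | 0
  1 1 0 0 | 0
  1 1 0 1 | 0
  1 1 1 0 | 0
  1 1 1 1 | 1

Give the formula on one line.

(~a | (((d | (~a & c)) & c) & ((~c & ~b) | (d & b))))

  ~a = 1111111100000000
  (~a & c) = 0011001100000000
  (d | (~a & c)) = 0111011101010101
  ((d | (~a & c)) & c) = 0011001100010001
  ~c = 1100110011001100
  ~b = 1111000011110000
  (~c & ~b) = 1100000011000000
  (d & b) = 0000010100000101
  ((~c & ~b) | (d & b)) = 1100010111000101
  (((d | (~a & c)) & c) & ((~c & ~b) | (d & b))) = 0000000100000001
  (~a | (((d | (~a & c)) & c) & ((~c & ~b) | (d & b)))) = 1111111100000001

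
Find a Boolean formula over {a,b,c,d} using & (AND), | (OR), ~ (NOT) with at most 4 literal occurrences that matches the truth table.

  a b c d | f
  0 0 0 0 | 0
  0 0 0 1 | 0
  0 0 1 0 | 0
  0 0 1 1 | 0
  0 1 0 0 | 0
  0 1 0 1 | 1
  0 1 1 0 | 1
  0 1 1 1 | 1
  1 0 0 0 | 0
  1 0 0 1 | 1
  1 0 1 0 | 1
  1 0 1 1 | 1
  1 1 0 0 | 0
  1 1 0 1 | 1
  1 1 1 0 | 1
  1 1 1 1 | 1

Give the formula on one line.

  (d | c) = 0111011101110111
  (a | b) = 0000111111111111
  ((d | c) & (a | b)) = 0000011101110111

((d | c) & (a | b))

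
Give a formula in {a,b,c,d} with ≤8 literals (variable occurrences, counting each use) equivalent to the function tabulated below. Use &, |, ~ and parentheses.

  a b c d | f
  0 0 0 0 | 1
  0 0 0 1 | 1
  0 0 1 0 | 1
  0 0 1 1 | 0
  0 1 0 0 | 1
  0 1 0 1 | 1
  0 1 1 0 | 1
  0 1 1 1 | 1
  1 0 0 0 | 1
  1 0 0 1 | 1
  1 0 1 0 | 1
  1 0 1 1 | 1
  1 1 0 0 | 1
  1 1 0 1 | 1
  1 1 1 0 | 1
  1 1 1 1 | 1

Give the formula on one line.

  ~a = 1111111100000000
  ~d = 1010101010101010
  (~a | ~d) = 1111111110101010
  ~c = 1100110011001100
  ((~a | ~d) & ~c) = 1100110010001000
  ~b = 1111000011110000
  (((~a | ~d) & ~c) & ~b) = 1100000010000000
  (a | (((~a | ~d) & ~c) & ~b)) = 1100000011111111
  (b | ~d) = 1010111110101111
  ((a | (((~a | ~d) & ~c) & ~b)) | (b | ~d)) = 1110111111111111

((a | (((~a | ~d) & ~c) & ~b)) | (b | ~d))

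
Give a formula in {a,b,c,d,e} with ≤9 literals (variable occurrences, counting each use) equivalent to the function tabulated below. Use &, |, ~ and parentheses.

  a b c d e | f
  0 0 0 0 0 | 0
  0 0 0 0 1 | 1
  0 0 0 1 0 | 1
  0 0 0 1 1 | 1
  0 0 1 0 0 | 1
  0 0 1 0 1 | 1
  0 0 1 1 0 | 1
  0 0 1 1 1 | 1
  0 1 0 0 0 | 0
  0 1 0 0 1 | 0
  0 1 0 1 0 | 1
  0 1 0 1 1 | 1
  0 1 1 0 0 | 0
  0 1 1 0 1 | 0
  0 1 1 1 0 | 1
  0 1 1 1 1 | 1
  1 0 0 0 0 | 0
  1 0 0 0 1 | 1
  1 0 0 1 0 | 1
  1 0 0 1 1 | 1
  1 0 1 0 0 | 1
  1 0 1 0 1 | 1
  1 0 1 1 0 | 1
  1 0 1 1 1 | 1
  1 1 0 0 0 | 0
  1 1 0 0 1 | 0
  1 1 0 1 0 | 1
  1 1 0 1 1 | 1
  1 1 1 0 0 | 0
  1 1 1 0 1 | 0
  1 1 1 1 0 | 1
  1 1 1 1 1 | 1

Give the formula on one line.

(((c | (~b & (d | (b | e)))) & (~b & ~d)) | d)

  ~b = 11111111000000001111111100000000
  (b | e) = 01010101111111110101010111111111
  (d | (b | e)) = 01110111111111110111011111111111
  (~b & (d | (b | e))) = 01110111000000000111011100000000
  (c | (~b & (d | (b | e)))) = 01111111000011110111111100001111
  ~d = 11001100110011001100110011001100
  (~b & ~d) = 11001100000000001100110000000000
  ((c | (~b & (d | (b | e)))) & (~b & ~d)) = 01001100000000000100110000000000
  (((c | (~b & (d | (b | e)))) & (~b & ~d)) | d) = 01111111001100110111111100110011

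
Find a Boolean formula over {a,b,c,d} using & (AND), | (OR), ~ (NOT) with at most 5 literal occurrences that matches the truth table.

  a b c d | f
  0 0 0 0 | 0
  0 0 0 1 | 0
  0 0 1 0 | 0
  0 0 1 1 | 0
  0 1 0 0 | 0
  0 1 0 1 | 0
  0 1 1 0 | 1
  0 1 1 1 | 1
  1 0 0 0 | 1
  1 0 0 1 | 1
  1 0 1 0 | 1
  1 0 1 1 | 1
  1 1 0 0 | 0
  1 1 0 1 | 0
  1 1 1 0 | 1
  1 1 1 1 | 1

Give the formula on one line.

  (c & b) = 0000001100000011
  ~b = 1111000011110000
  (a & ~b) = 0000000011110000
  ((c & b) | (a & ~b)) = 0000001111110011

((c & b) | (a & ~b))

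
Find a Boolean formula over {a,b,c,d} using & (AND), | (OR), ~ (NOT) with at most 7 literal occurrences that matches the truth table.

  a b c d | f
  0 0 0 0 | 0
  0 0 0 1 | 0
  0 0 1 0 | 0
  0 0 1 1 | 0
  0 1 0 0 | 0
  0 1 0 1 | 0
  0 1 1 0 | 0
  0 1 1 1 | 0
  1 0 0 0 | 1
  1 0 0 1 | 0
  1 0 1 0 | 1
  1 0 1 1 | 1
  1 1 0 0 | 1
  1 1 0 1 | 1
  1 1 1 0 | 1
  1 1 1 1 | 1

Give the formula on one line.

(((~d | c) | (~d | b)) & a)

  ~d = 1010101010101010
  (~d | c) = 1011101110111011
  (~d | b) = 1010111110101111
  ((~d | c) | (~d | b)) = 1011111110111111
  (((~d | c) | (~d | b)) & a) = 0000000010111111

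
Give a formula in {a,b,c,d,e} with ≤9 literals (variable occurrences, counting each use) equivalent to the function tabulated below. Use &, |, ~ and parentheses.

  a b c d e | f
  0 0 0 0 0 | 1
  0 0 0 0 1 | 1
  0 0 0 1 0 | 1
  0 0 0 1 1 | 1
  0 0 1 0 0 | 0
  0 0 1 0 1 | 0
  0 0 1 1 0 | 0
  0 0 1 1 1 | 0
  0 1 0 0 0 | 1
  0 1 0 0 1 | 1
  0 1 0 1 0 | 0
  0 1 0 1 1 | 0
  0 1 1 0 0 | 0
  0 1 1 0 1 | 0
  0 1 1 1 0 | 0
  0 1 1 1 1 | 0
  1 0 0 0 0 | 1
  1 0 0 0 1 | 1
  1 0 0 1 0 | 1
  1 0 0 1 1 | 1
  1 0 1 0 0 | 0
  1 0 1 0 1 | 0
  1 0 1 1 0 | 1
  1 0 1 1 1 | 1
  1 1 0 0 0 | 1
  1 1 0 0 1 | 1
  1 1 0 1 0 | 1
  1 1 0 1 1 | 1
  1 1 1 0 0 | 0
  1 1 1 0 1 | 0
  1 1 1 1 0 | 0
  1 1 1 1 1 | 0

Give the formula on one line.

((((~b & d) & a) | ~c) & ((~d | a) | ((~a | d) & ~b)))

  ~b = 11111111000000001111111100000000
  (~b & d) = 00110011000000000011001100000000
  ((~b & d) & a) = 00000000000000000011001100000000
  ~c = 11110000111100001111000011110000
  (((~b & d) & a) | ~c) = 11110000111100001111001111110000
  ~d = 11001100110011001100110011001100
  (~d | a) = 11001100110011001111111111111111
  ~a = 11111111111111110000000000000000
  (~a | d) = 11111111111111110011001100110011
  ((~a | d) & ~b) = 11111111000000000011001100000000
  ((~d | a) | ((~a | d) & ~b)) = 11111111110011001111111111111111
  ((((~b & d) & a) | ~c) & ((~d | a) | ((~a | d) & ~b))) = 11110000110000001111001111110000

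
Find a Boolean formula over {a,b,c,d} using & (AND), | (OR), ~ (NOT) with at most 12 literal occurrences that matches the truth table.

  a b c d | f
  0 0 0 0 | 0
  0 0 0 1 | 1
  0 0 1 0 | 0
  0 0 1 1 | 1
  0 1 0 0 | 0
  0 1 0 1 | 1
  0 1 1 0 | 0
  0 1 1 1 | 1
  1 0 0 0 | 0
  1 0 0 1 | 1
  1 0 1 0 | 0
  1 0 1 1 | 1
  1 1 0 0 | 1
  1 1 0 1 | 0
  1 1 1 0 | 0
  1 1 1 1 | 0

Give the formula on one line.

(((a & ((b | c) & ~c)) & (~d & ~c)) | ((~a | ~b) & d))

  (b | c) = 0011111100111111
  ~c = 1100110011001100
  ((b | c) & ~c) = 0000110000001100
  (a & ((b | c) & ~c)) = 0000000000001100
  ~d = 1010101010101010
  (~d & ~c) = 1000100010001000
  ((a & ((b | c) & ~c)) & (~d & ~c)) = 0000000000001000
  ~a = 1111111100000000
  ~b = 1111000011110000
  (~a | ~b) = 1111111111110000
  ((~a | ~b) & d) = 0101010101010000
  (((a & ((b | c) & ~c)) & (~d & ~c)) | ((~a | ~b) & d)) = 0101010101011000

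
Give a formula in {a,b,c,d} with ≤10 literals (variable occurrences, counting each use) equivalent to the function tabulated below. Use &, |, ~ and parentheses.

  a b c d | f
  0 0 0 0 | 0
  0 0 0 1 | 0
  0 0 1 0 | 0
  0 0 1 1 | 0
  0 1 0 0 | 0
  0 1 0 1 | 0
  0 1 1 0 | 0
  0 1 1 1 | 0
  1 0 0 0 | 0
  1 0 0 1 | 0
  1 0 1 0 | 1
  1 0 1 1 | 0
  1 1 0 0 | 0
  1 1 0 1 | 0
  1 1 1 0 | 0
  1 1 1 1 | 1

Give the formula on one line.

  ~c = 1100110011001100
  (~c & b) = 0000110000001100
  ~b = 1111000011110000
  ~d = 1010101010101010
  (~b & ~d) = 1010000010100000
  (b & d) = 0000010100000101
  ((~b & ~d) | (b & d)) = 1010010110100101
  (((~b & ~d) | (b & d)) & a) = 0000000010100101
  ((~c & b) | (((~b & ~d) | (b & d)) & a)) = 0000110010101101
  (c & ((~c & b) | (((~b & ~d) | (b & d)) & a))) = 0000000000100001

(c & ((~c & b) | (((~b & ~d) | (b & d)) & a)))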